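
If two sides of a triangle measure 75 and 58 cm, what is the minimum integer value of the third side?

18

The third side must be strictly greater than |75 − 58| = 17.
The smallest integer above 17 is 18.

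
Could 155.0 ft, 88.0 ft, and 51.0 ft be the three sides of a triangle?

The longest side is 155.0, but the other two sum to only 139.0.
139.0 < 155.0, so the triangle inequality fails.

No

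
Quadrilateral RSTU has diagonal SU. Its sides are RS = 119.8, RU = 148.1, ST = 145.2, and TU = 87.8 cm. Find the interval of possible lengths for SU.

From triangle RSU: |119.8 − 148.1| < SU < 119.8 + 148.1, i.e. 28.3 < SU < 267.9.
From triangle TSU: 57.4 < SU < 233.0.
Both must hold, so SU lies in the intersection.

57.4 < SU < 233.0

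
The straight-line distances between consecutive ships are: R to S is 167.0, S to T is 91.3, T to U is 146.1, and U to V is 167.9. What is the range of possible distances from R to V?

0 ≤ RV ≤ 572.3

The maximum is all hops collinear in one direction: 167.0 + 91.3 + 146.1 + 167.9 = 572.3.
The longest hop is 167.9; the others sum to 404.4. Since 167.9 ≤ 404.4, the path can fold back on itself completely, so the minimum distance is 0.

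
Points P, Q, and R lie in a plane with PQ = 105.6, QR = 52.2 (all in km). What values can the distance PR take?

53.4 ≤ PR ≤ 157.8 km

By the triangle inequality, |105.6 − 52.2| ≤ PR ≤ 105.6 + 52.2.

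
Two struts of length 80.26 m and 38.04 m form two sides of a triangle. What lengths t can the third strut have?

By the triangle inequality, t must be less than 80.26 + 38.04 = 118.30 and greater than |80.26 − 38.04| = 42.22.

42.22 < t < 118.30 (m)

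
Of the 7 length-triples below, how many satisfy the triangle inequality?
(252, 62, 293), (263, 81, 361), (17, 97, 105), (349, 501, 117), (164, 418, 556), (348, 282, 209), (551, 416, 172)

(62,252,293): 62+252 > 293 → valid
(81,263,361): 81+263 ≤ 361 → not valid
(17,97,105): 17+97 > 105 → valid
(117,349,501): 117+349 ≤ 501 → not valid
(164,418,556): 164+418 > 556 → valid
(209,282,348): 209+282 > 348 → valid
(172,416,551): 172+416 > 551 → valid
5 of the 7 triples form a triangle.

5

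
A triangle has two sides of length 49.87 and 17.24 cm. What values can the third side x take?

32.63 < x < 67.11

By the triangle inequality, x must be less than 49.87 + 17.24 = 67.11 and greater than |49.87 − 17.24| = 32.63.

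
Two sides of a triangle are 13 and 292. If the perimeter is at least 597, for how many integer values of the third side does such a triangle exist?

13

Triangle inequality: 279 < x < 305. Perimeter ≥ 597 gives x ≥ 597 − 13 − 292 = 292.
So 292 ≤ x < 305; integers 292 through 304: 13 values.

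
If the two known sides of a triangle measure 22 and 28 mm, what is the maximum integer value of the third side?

The third side must be strictly less than 22 + 28 = 50.
The largest integer below 50 is 49.

49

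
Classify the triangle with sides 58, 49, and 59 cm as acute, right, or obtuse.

acute

Compare the square of the longest side to the sum of squares of the other two: 49² + 58² = 5765 > 3481 = 59².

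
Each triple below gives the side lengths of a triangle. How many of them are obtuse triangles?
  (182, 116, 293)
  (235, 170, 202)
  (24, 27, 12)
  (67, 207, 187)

3

(182,116,293): 116²+182² = 46580 < 85849 = 293² → obtuse
(235,170,202): 170²+202² = 69704 > 55225 = 235² → acute
(24,27,12): 12²+24² = 720 < 729 = 27² → obtuse
(67,207,187): 67²+187² = 39458 < 42849 = 207² → obtuse
3 of the 4 are obtuse.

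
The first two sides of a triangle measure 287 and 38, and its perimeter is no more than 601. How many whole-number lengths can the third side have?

27

Triangle inequality: 249 < x < 325. Perimeter ≤ 601 gives x ≤ 601 − 287 − 38 = 276.
So 249 < x ≤ 276; integers 250 through 276: 27 values.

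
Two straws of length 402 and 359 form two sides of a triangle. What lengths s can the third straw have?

By the triangle inequality, s must be less than 402 + 359 = 761 and greater than |402 − 359| = 43.

43 < s < 761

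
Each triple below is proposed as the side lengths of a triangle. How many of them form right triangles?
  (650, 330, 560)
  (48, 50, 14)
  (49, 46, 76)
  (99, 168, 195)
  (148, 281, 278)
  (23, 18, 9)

3

(650,330,560): 330²+560² = 422500 = 650² → right
(48,50,14): 14²+48² = 2500 = 50² → right
(49,46,76): 46²+49² = 4517 < 5776 = 76² → obtuse
(99,168,195): 99²+168² = 38025 = 195² → right
(148,281,278): 148²+278² = 99188 > 78961 = 281² → acute
(23,18,9): 9²+18² = 405 < 529 = 23² → obtuse
3 of the 6 are right.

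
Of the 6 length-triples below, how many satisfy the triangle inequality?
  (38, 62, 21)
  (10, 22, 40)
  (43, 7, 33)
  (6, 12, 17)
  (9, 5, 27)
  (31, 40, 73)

(21,38,62): 21+38 ≤ 62 → not valid
(10,22,40): 10+22 ≤ 40 → not valid
(7,33,43): 7+33 ≤ 43 → not valid
(6,12,17): 6+12 > 17 → valid
(5,9,27): 5+9 ≤ 27 → not valid
(31,40,73): 31+40 ≤ 73 → not valid
1 of the 6 triples forms a triangle.

1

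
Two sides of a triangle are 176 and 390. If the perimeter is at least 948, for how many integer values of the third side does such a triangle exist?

184

Triangle inequality: 214 < x < 566. Perimeter ≥ 948 gives x ≥ 948 − 176 − 390 = 382.
So 382 ≤ x < 566; integers 382 through 565: 184 values.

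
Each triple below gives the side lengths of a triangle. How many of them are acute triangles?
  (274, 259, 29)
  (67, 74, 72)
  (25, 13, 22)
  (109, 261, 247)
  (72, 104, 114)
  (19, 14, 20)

(274,259,29): 29²+259² = 67922 < 75076 = 274² → obtuse
(67,74,72): 67²+72² = 9673 > 5476 = 74² → acute
(25,13,22): 13²+22² = 653 > 625 = 25² → acute
(109,261,247): 109²+247² = 72890 > 68121 = 261² → acute
(72,104,114): 72²+104² = 16000 > 12996 = 114² → acute
(19,14,20): 14²+19² = 557 > 400 = 20² → acute
5 of the 6 are acute.

5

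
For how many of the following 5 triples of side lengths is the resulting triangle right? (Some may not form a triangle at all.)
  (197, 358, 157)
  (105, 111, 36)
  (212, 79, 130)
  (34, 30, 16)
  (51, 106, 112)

2

(197,358,157): 157+197 ≤ 358, not a triangle
(105,111,36): 36²+105² = 12321 = 111² → right
(212,79,130): 79+130 ≤ 212, not a triangle
(34,30,16): 16²+30² = 1156 = 34² → right
(51,106,112): 51²+106² = 13837 > 12544 = 112² → acute
2 of the 5 are right.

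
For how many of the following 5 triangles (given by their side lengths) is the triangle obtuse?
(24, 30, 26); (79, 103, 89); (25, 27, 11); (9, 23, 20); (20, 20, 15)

(24,30,26): 24²+26² = 1252 > 900 = 30² → acute
(79,103,89): 79²+89² = 14162 > 10609 = 103² → acute
(25,27,11): 11²+25² = 746 > 729 = 27² → acute
(9,23,20): 9²+20² = 481 < 529 = 23² → obtuse
(20,20,15): 15²+20² = 625 > 400 = 20² → acute
1 of the 5 is obtuse.

1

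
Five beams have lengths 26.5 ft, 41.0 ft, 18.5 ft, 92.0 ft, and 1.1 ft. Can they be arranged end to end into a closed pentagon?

No

For a pentagon, each side must be shorter than the sum of the others.
Here the longest side is 92.0, but the remaining 4 sides sum to only 87.1.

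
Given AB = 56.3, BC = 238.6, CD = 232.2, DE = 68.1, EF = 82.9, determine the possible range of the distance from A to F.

0 ≤ AF ≤ 678.1

The maximum is all hops collinear in one direction: 56.3 + 238.6 + 232.2 + 68.1 + 82.9 = 678.1.
The longest hop is 238.6; the others sum to 439.5. Since 238.6 ≤ 439.5, the path can fold back on itself completely, so the minimum distance is 0.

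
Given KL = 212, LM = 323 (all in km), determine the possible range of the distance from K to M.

111 ≤ KM ≤ 535 km

By the triangle inequality, |212 − 323| ≤ KM ≤ 212 + 323.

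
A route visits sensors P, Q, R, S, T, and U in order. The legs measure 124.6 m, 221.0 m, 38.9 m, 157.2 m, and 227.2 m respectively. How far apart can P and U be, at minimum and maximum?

0 ≤ PU ≤ 768.9 m

The maximum is all hops collinear in one direction: 124.6 + 221.0 + 38.9 + 157.2 + 227.2 = 768.9.
The longest hop is 227.2; the others sum to 541.7. Since 227.2 ≤ 541.7, the path can fold back on itself completely, so the minimum distance is 0.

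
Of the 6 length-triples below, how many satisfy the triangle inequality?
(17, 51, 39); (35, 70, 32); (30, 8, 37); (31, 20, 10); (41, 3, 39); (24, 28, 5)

(17,39,51): 17+39 > 51 → valid
(32,35,70): 32+35 ≤ 70 → not valid
(8,30,37): 8+30 > 37 → valid
(10,20,31): 10+20 ≤ 31 → not valid
(3,39,41): 3+39 > 41 → valid
(5,24,28): 5+24 > 28 → valid
4 of the 6 triples form a triangle.

4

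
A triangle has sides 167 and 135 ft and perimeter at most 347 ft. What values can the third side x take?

32 < x ≤ 45

Triangle inequality alone gives 32 < x < 302.
The perimeter condition gives x ≤ 347 − 167 − 135 = 45.
Intersecting the two: 32 < x ≤ 45.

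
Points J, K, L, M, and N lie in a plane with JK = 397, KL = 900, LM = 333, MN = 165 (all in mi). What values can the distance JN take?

5 ≤ JN ≤ 1795 mi

The maximum is all hops collinear in one direction: 397 + 900 + 333 + 165 = 1795.
The longest hop is 900; the others sum to 895. Folding the others back against it leaves at least 900 − 895 = 5.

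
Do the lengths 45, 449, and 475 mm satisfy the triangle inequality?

Yes

The longest side is 475, and the other two sum to 494.
Since 494 > 475, the triangle inequality holds.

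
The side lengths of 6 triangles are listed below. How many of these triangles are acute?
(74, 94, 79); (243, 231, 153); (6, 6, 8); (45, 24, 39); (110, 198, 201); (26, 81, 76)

(74,94,79): 74²+79² = 11717 > 8836 = 94² → acute
(243,231,153): 153²+231² = 76770 > 59049 = 243² → acute
(6,6,8): 6²+6² = 72 > 64 = 8² → acute
(45,24,39): 24²+39² = 2097 > 2025 = 45² → acute
(110,198,201): 110²+198² = 51304 > 40401 = 201² → acute
(26,81,76): 26²+76² = 6452 < 6561 = 81² → obtuse
5 of the 6 are acute.

5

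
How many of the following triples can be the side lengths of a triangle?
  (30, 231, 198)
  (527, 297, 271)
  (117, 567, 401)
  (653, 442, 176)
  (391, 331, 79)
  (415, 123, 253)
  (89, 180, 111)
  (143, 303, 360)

(30,198,231): 30+198 ≤ 231 → not valid
(271,297,527): 271+297 > 527 → valid
(117,401,567): 117+401 ≤ 567 → not valid
(176,442,653): 176+442 ≤ 653 → not valid
(79,331,391): 79+331 > 391 → valid
(123,253,415): 123+253 ≤ 415 → not valid
(89,111,180): 89+111 > 180 → valid
(143,303,360): 143+303 > 360 → valid
4 of the 8 triples form a triangle.

4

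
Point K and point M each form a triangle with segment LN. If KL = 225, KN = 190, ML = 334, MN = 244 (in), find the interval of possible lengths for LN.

90 < LN < 415

From triangle KLN: |225 − 190| < LN < 225 + 190, i.e. 35 < LN < 415.
From triangle MLN: 90 < LN < 578.
Both must hold, so LN lies in the intersection.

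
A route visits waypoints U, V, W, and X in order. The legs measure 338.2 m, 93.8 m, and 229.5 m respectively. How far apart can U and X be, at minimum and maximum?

14.9 ≤ UX ≤ 661.5 m

The maximum is all hops collinear in one direction: 338.2 + 93.8 + 229.5 = 661.5.
The longest hop is 338.2; the others sum to 323.3. Folding the others back against it leaves at least 338.2 − 323.3 = 14.9.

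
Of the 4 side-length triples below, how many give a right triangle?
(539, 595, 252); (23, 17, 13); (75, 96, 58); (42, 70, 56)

2

(539,595,252): 252²+539² = 354025 = 595² → right
(23,17,13): 13²+17² = 458 < 529 = 23² → obtuse
(75,96,58): 58²+75² = 8989 < 9216 = 96² → obtuse
(42,70,56): 42²+56² = 4900 = 70² → right
2 of the 4 are right.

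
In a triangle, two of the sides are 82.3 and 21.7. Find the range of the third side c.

60.6 < c < 104.0

By the triangle inequality, c must be less than 82.3 + 21.7 = 104.0 and greater than |82.3 − 21.7| = 60.6.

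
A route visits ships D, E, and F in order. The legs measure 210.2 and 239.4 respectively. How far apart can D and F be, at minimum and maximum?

By the triangle inequality, |210.2 − 239.4| ≤ DF ≤ 210.2 + 239.4.

29.2 ≤ DF ≤ 449.6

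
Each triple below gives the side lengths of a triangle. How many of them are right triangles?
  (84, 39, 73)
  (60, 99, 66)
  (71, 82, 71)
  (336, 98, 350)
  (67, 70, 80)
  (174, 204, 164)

(84,39,73): 39²+73² = 6850 < 7056 = 84² → obtuse
(60,99,66): 60²+66² = 7956 < 9801 = 99² → obtuse
(71,82,71): 71²+71² = 10082 > 6724 = 82² → acute
(336,98,350): 98²+336² = 122500 = 350² → right
(67,70,80): 67²+70² = 9389 > 6400 = 80² → acute
(174,204,164): 164²+174² = 57172 > 41616 = 204² → acute
1 of the 6 is right.

1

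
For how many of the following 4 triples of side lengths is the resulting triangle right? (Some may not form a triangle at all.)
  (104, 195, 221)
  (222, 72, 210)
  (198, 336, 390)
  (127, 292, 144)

3

(104,195,221): 104²+195² = 48841 = 221² → right
(222,72,210): 72²+210² = 49284 = 222² → right
(198,336,390): 198²+336² = 152100 = 390² → right
(127,292,144): 127+144 ≤ 292, not a triangle
3 of the 4 are right.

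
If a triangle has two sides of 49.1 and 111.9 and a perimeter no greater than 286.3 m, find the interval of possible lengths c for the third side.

62.8 < c ≤ 125.3 m

Triangle inequality alone gives 62.8 < c < 161.0.
The perimeter condition gives c ≤ 286.3 − 49.1 − 111.9 = 125.3.
Intersecting the two: 62.8 < c ≤ 125.3.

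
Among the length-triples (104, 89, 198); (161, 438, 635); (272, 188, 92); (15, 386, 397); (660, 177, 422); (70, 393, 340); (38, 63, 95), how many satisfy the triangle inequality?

(89,104,198): 89+104 ≤ 198 → not valid
(161,438,635): 161+438 ≤ 635 → not valid
(92,188,272): 92+188 > 272 → valid
(15,386,397): 15+386 > 397 → valid
(177,422,660): 177+422 ≤ 660 → not valid
(70,340,393): 70+340 > 393 → valid
(38,63,95): 38+63 > 95 → valid
4 of the 7 triples form a triangle.

4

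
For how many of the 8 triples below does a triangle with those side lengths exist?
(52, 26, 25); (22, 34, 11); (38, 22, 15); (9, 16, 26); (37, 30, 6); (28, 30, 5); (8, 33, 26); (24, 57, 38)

3

(25,26,52): 25+26 ≤ 52 → not valid
(11,22,34): 11+22 ≤ 34 → not valid
(15,22,38): 15+22 ≤ 38 → not valid
(9,16,26): 9+16 ≤ 26 → not valid
(6,30,37): 6+30 ≤ 37 → not valid
(5,28,30): 5+28 > 30 → valid
(8,26,33): 8+26 > 33 → valid
(24,38,57): 24+38 > 57 → valid
3 of the 8 triples form a triangle.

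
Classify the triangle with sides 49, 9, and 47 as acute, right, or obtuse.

obtuse

Compare the square of the longest side to the sum of squares of the other two: 9² + 47² = 2290 < 2401 = 49².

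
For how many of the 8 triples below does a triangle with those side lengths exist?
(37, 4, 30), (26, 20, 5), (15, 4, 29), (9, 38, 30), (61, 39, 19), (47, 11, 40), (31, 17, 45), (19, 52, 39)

(4,30,37): 4+30 ≤ 37 → not valid
(5,20,26): 5+20 ≤ 26 → not valid
(4,15,29): 4+15 ≤ 29 → not valid
(9,30,38): 9+30 > 38 → valid
(19,39,61): 19+39 ≤ 61 → not valid
(11,40,47): 11+40 > 47 → valid
(17,31,45): 17+31 > 45 → valid
(19,39,52): 19+39 > 52 → valid
4 of the 8 triples form a triangle.

4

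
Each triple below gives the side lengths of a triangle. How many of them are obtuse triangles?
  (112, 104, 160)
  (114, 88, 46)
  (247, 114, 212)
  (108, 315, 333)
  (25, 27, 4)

(112,104,160): 104²+112² = 23360 < 25600 = 160² → obtuse
(114,88,46): 46²+88² = 9860 < 12996 = 114² → obtuse
(247,114,212): 114²+212² = 57940 < 61009 = 247² → obtuse
(108,315,333): 108²+315² = 110889 = 333² → right
(25,27,4): 4²+25² = 641 < 729 = 27² → obtuse
4 of the 5 are obtuse.

4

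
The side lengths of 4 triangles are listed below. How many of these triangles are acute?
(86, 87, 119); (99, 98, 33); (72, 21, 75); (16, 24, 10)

(86,87,119): 86²+87² = 14965 > 14161 = 119² → acute
(99,98,33): 33²+98² = 10693 > 9801 = 99² → acute
(72,21,75): 21²+72² = 5625 = 75² → right
(16,24,10): 10²+16² = 356 < 576 = 24² → obtuse
2 of the 4 are acute.

2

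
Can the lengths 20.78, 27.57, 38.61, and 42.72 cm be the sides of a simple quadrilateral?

A quadrilateral exists iff every side is shorter than the sum of the others — equivalently, the longest side is less than the sum of the rest.
Longest side 42.72 < 86.96 (sum of the remaining 3), so yes.

Yes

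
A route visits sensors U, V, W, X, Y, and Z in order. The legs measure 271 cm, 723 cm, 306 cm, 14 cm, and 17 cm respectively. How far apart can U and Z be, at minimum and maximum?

The maximum is all hops collinear in one direction: 271 + 723 + 306 + 14 + 17 = 1331.
The longest hop is 723; the others sum to 608. Folding the others back against it leaves at least 723 − 608 = 115.

115 ≤ UZ ≤ 1331 cm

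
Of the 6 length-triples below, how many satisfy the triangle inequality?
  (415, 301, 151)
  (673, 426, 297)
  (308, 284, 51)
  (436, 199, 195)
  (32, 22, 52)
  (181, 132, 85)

5

(151,301,415): 151+301 > 415 → valid
(297,426,673): 297+426 > 673 → valid
(51,284,308): 51+284 > 308 → valid
(195,199,436): 195+199 ≤ 436 → not valid
(22,32,52): 22+32 > 52 → valid
(85,132,181): 85+132 > 181 → valid
5 of the 6 triples form a triangle.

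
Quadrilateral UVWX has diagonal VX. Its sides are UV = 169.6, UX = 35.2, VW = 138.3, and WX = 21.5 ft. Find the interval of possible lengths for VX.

From triangle UVX: |169.6 − 35.2| < VX < 169.6 + 35.2, i.e. 134.4 < VX < 204.8.
From triangle WVX: 116.8 < VX < 159.8.
Both must hold, so VX lies in the intersection.

134.4 < VX < 159.8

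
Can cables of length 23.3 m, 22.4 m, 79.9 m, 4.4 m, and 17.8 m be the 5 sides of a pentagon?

For a pentagon, each side must be shorter than the sum of the others.
Here the longest side is 79.9, but the remaining 4 sides sum to only 67.9.

No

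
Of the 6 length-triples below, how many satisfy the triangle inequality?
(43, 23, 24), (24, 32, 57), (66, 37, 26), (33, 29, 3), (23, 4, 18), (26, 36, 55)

(23,24,43): 23+24 > 43 → valid
(24,32,57): 24+32 ≤ 57 → not valid
(26,37,66): 26+37 ≤ 66 → not valid
(3,29,33): 3+29 ≤ 33 → not valid
(4,18,23): 4+18 ≤ 23 → not valid
(26,36,55): 26+36 > 55 → valid
2 of the 6 triples form a triangle.

2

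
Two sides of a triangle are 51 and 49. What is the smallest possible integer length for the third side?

3

The third side must be strictly greater than |51 − 49| = 2.
The smallest integer above 2 is 3.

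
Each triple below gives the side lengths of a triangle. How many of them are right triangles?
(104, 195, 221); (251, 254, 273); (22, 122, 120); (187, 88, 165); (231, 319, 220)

(104,195,221): 104²+195² = 48841 = 221² → right
(251,254,273): 251²+254² = 127517 > 74529 = 273² → acute
(22,122,120): 22²+120² = 14884 = 122² → right
(187,88,165): 88²+165² = 34969 = 187² → right
(231,319,220): 220²+231² = 101761 = 319² → right
4 of the 5 are right.

4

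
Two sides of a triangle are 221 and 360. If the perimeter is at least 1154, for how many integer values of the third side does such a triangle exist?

8

Triangle inequality: 139 < x < 581. Perimeter ≥ 1154 gives x ≥ 1154 − 221 − 360 = 573.
So 573 ≤ x < 581; integers 573 through 580: 8 values.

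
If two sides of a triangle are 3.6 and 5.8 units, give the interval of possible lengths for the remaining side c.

By the triangle inequality, c must be less than 3.6 + 5.8 = 9.4 and greater than |3.6 − 5.8| = 2.2.

2.2 < c < 9.4 (units)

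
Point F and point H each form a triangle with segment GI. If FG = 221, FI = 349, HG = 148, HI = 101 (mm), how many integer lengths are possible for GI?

120

From triangle FGI: 128 < GI < 570.
From triangle HGI: 47 < GI < 249.
Intersection: 128 < GI < 249, so integers 129 through 248: 120 values.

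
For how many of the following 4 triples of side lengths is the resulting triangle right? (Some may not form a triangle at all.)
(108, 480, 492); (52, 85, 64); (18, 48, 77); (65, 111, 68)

1

(108,480,492): 108²+480² = 242064 = 492² → right
(52,85,64): 52²+64² = 6800 < 7225 = 85² → obtuse
(18,48,77): 18+48 ≤ 77, not a triangle
(65,111,68): 65²+68² = 8849 < 12321 = 111² → obtuse
1 of the 4 is right.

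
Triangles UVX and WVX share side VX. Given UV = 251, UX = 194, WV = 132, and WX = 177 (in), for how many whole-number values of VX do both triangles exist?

From triangle UVX: 57 < VX < 445.
From triangle WVX: 45 < VX < 309.
Intersection: 57 < VX < 309, so integers 58 through 308: 251 values.

251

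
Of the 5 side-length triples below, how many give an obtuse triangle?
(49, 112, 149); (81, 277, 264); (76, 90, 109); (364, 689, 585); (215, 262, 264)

(49,112,149): 49²+112² = 14945 < 22201 = 149² → obtuse
(81,277,264): 81²+264² = 76257 < 76729 = 277² → obtuse
(76,90,109): 76²+90² = 13876 > 11881 = 109² → acute
(364,689,585): 364²+585² = 474721 = 689² → right
(215,262,264): 215²+262² = 114869 > 69696 = 264² → acute
2 of the 5 are obtuse.

2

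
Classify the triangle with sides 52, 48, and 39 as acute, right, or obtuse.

acute

Compare the square of the longest side to the sum of squares of the other two: 39² + 48² = 3825 > 2704 = 52².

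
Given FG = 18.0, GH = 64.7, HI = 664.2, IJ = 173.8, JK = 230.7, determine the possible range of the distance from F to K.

177.0 ≤ FK ≤ 1151.4

The maximum is all hops collinear in one direction: 18.0 + 64.7 + 664.2 + 173.8 + 230.7 = 1151.4.
The longest hop is 664.2; the others sum to 487.2. Folding the others back against it leaves at least 664.2 − 487.2 = 177.0.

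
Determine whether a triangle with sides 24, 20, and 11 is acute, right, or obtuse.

obtuse

Compare the square of the longest side to the sum of squares of the other two: 11² + 20² = 521 < 576 = 24².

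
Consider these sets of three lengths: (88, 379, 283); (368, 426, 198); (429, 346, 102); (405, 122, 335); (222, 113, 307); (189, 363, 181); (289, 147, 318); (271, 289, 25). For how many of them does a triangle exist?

(88,283,379): 88+283 ≤ 379 → not valid
(198,368,426): 198+368 > 426 → valid
(102,346,429): 102+346 > 429 → valid
(122,335,405): 122+335 > 405 → valid
(113,222,307): 113+222 > 307 → valid
(181,189,363): 181+189 > 363 → valid
(147,289,318): 147+289 > 318 → valid
(25,271,289): 25+271 > 289 → valid
7 of the 8 triples form a triangle.

7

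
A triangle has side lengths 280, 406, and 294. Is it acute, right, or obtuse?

Compare the square of the longest side to the sum of squares of the other two: 280² + 294² = 164836 = 406².

right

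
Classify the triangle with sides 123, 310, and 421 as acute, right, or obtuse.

obtuse

Compare the square of the longest side to the sum of squares of the other two: 123² + 310² = 111229 < 177241 = 421².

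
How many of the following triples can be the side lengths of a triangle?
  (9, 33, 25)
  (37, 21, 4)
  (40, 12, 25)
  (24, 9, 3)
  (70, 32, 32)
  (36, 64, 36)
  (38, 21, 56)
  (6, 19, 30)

3

(9,25,33): 9+25 > 33 → valid
(4,21,37): 4+21 ≤ 37 → not valid
(12,25,40): 12+25 ≤ 40 → not valid
(3,9,24): 3+9 ≤ 24 → not valid
(32,32,70): 32+32 ≤ 70 → not valid
(36,36,64): 36+36 > 64 → valid
(21,38,56): 21+38 > 56 → valid
(6,19,30): 6+19 ≤ 30 → not valid
3 of the 8 triples form a triangle.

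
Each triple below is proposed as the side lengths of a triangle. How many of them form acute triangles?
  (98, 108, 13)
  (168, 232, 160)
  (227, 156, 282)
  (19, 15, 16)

(98,108,13): 13²+98² = 9773 < 11664 = 108² → obtuse
(168,232,160): 160²+168² = 53824 = 232² → right
(227,156,282): 156²+227² = 75865 < 79524 = 282² → obtuse
(19,15,16): 15²+16² = 481 > 361 = 19² → acute
1 of the 4 is acute.

1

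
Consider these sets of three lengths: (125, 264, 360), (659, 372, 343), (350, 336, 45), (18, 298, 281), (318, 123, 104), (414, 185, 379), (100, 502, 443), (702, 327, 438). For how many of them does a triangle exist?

(125,264,360): 125+264 > 360 → valid
(343,372,659): 343+372 > 659 → valid
(45,336,350): 45+336 > 350 → valid
(18,281,298): 18+281 > 298 → valid
(104,123,318): 104+123 ≤ 318 → not valid
(185,379,414): 185+379 > 414 → valid
(100,443,502): 100+443 > 502 → valid
(327,438,702): 327+438 > 702 → valid
7 of the 8 triples form a triangle.

7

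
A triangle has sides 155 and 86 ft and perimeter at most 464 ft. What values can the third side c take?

69 < c ≤ 223

Triangle inequality alone gives 69 < c < 241.
The perimeter condition gives c ≤ 464 − 155 − 86 = 223.
Intersecting the two: 69 < c ≤ 223.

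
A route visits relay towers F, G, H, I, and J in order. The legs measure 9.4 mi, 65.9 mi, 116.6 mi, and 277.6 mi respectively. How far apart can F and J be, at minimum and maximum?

The maximum is all hops collinear in one direction: 9.4 + 65.9 + 116.6 + 277.6 = 469.5.
The longest hop is 277.6; the others sum to 191.9. Folding the others back against it leaves at least 277.6 − 191.9 = 85.7.

85.7 ≤ FJ ≤ 469.5 mi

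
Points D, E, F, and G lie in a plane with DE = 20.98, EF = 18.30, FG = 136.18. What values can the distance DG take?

The maximum is all hops collinear in one direction: 20.98 + 18.30 + 136.18 = 175.46.
The longest hop is 136.18; the others sum to 39.28. Folding the others back against it leaves at least 136.18 − 39.28 = 96.90.

96.90 ≤ DG ≤ 175.46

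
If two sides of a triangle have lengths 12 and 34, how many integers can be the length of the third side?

The third side lies in the open interval (22, 46).
Integers from 23 to 45 inclusive: 45 − 23 + 1 = 23.

23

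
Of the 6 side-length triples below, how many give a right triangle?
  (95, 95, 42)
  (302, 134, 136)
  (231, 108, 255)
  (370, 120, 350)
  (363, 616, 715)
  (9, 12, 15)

(95,95,42): 42²+95² = 10789 > 9025 = 95² → acute
(302,134,136): 134+136 ≤ 302, not a triangle
(231,108,255): 108²+231² = 65025 = 255² → right
(370,120,350): 120²+350² = 136900 = 370² → right
(363,616,715): 363²+616² = 511225 = 715² → right
(9,12,15): 9²+12² = 225 = 15² → right
4 of the 6 are right.

4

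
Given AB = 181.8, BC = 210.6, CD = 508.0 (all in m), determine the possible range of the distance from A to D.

115.6 ≤ AD ≤ 900.4 m

The maximum is all hops collinear in one direction: 181.8 + 210.6 + 508.0 = 900.4.
The longest hop is 508.0; the others sum to 392.4. Folding the others back against it leaves at least 508.0 − 392.4 = 115.6.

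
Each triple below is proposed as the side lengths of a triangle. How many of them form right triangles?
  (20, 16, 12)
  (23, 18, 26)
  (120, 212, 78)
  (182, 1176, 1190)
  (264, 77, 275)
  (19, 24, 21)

3

(20,16,12): 12²+16² = 400 = 20² → right
(23,18,26): 18²+23² = 853 > 676 = 26² → acute
(120,212,78): 78+120 ≤ 212, not a triangle
(182,1176,1190): 182²+1176² = 1416100 = 1190² → right
(264,77,275): 77²+264² = 75625 = 275² → right
(19,24,21): 19²+21² = 802 > 576 = 24² → acute
3 of the 6 are right.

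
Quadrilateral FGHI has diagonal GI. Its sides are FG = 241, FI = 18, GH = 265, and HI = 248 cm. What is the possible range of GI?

From triangle FGI: |241 − 18| < GI < 241 + 18, i.e. 223 < GI < 259.
From triangle HGI: 17 < GI < 513.
Both must hold, so GI lies in the intersection.

223 < GI < 259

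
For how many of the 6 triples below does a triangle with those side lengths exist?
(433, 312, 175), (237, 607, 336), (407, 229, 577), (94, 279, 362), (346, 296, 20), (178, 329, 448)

(175,312,433): 175+312 > 433 → valid
(237,336,607): 237+336 ≤ 607 → not valid
(229,407,577): 229+407 > 577 → valid
(94,279,362): 94+279 > 362 → valid
(20,296,346): 20+296 ≤ 346 → not valid
(178,329,448): 178+329 > 448 → valid
4 of the 6 triples form a triangle.

4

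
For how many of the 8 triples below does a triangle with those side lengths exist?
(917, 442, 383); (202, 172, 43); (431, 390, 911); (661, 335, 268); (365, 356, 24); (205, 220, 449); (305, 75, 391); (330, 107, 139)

2

(383,442,917): 383+442 ≤ 917 → not valid
(43,172,202): 43+172 > 202 → valid
(390,431,911): 390+431 ≤ 911 → not valid
(268,335,661): 268+335 ≤ 661 → not valid
(24,356,365): 24+356 > 365 → valid
(205,220,449): 205+220 ≤ 449 → not valid
(75,305,391): 75+305 ≤ 391 → not valid
(107,139,330): 107+139 ≤ 330 → not valid
2 of the 8 triples form a triangle.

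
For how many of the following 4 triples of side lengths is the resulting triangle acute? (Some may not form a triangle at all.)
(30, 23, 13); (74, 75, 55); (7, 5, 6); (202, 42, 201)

3

(30,23,13): 13²+23² = 698 < 900 = 30² → obtuse
(74,75,55): 55²+74² = 8501 > 5625 = 75² → acute
(7,5,6): 5²+6² = 61 > 49 = 7² → acute
(202,42,201): 42²+201² = 42165 > 40804 = 202² → acute
3 of the 4 are acute.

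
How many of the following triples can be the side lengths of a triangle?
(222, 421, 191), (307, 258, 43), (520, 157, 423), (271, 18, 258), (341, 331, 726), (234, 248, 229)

3

(191,222,421): 191+222 ≤ 421 → not valid
(43,258,307): 43+258 ≤ 307 → not valid
(157,423,520): 157+423 > 520 → valid
(18,258,271): 18+258 > 271 → valid
(331,341,726): 331+341 ≤ 726 → not valid
(229,234,248): 229+234 > 248 → valid
3 of the 6 triples form a triangle.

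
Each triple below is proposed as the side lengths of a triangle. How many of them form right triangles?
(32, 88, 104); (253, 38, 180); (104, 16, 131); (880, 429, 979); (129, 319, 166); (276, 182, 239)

(32,88,104): 32²+88² = 8768 < 10816 = 104² → obtuse
(253,38,180): 38+180 ≤ 253, not a triangle
(104,16,131): 16+104 ≤ 131, not a triangle
(880,429,979): 429²+880² = 958441 = 979² → right
(129,319,166): 129+166 ≤ 319, not a triangle
(276,182,239): 182²+239² = 90245 > 76176 = 276² → acute
1 of the 6 is right.

1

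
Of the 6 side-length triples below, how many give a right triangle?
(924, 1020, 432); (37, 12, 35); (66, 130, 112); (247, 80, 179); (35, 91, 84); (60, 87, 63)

(924,1020,432): 432²+924² = 1040400 = 1020² → right
(37,12,35): 12²+35² = 1369 = 37² → right
(66,130,112): 66²+112² = 16900 = 130² → right
(247,80,179): 80²+179² = 38441 < 61009 = 247² → obtuse
(35,91,84): 35²+84² = 8281 = 91² → right
(60,87,63): 60²+63² = 7569 = 87² → right
5 of the 6 are right.

5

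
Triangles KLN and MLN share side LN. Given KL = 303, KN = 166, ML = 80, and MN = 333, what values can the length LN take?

253 < LN < 413

From triangle KLN: |303 − 166| < LN < 303 + 166, i.e. 137 < LN < 469.
From triangle MLN: 253 < LN < 413.
Both must hold, so LN lies in the intersection.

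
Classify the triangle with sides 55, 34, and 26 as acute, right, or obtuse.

Compare the square of the longest side to the sum of squares of the other two: 26² + 34² = 1832 < 3025 = 55².

obtuse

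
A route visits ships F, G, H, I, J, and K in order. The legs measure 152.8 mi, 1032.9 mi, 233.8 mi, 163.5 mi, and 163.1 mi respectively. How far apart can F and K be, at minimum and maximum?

The maximum is all hops collinear in one direction: 152.8 + 1032.9 + 233.8 + 163.5 + 163.1 = 1746.1.
The longest hop is 1032.9; the others sum to 713.2. Folding the others back against it leaves at least 1032.9 − 713.2 = 319.7.

319.7 ≤ FK ≤ 1746.1 mi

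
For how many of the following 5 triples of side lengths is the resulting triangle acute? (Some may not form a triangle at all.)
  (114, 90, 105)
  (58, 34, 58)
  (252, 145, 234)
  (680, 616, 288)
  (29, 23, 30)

(114,90,105): 90²+105² = 19125 > 12996 = 114² → acute
(58,34,58): 34²+58² = 4520 > 3364 = 58² → acute
(252,145,234): 145²+234² = 75781 > 63504 = 252² → acute
(680,616,288): 288²+616² = 462400 = 680² → right
(29,23,30): 23²+29² = 1370 > 900 = 30² → acute
4 of the 5 are acute.

4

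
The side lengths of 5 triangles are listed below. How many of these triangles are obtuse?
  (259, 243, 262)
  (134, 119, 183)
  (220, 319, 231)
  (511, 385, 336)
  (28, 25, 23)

(259,243,262): 243²+259² = 126130 > 68644 = 262² → acute
(134,119,183): 119²+134² = 32117 < 33489 = 183² → obtuse
(220,319,231): 220²+231² = 101761 = 319² → right
(511,385,336): 336²+385² = 261121 = 511² → right
(28,25,23): 23²+25² = 1154 > 784 = 28² → acute
1 of the 5 is obtuse.

1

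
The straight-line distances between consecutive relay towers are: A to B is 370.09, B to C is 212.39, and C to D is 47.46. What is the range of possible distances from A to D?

110.24 ≤ AD ≤ 629.94

The maximum is all hops collinear in one direction: 370.09 + 212.39 + 47.46 = 629.94.
The longest hop is 370.09; the others sum to 259.85. Folding the others back against it leaves at least 370.09 − 259.85 = 110.24.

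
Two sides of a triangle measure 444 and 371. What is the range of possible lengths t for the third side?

By the triangle inequality, t must be less than 444 + 371 = 815 and greater than |444 − 371| = 73.

73 < t < 815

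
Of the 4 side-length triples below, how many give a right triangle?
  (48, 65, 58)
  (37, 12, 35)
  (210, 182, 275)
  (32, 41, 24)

1

(48,65,58): 48²+58² = 5668 > 4225 = 65² → acute
(37,12,35): 12²+35² = 1369 = 37² → right
(210,182,275): 182²+210² = 77224 > 75625 = 275² → acute
(32,41,24): 24²+32² = 1600 < 1681 = 41² → obtuse
1 of the 4 is right.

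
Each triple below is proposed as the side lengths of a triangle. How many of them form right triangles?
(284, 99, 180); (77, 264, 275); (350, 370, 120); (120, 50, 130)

3

(284,99,180): 99+180 ≤ 284, not a triangle
(77,264,275): 77²+264² = 75625 = 275² → right
(350,370,120): 120²+350² = 136900 = 370² → right
(120,50,130): 50²+120² = 16900 = 130² → right
3 of the 4 are right.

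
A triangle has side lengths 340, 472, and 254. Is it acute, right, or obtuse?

Compare the square of the longest side to the sum of squares of the other two: 254² + 340² = 180116 < 222784 = 472².

obtuse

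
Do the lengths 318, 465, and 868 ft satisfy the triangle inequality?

No

The longest side is 868, but the other two sum to only 783.
783 < 868, so the triangle inequality fails.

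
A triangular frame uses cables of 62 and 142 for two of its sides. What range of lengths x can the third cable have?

By the triangle inequality, x must be less than 62 + 142 = 204 and greater than |62 − 142| = 80.

80 < x < 204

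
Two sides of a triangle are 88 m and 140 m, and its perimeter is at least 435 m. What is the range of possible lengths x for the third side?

Triangle inequality alone gives 52 < x < 228.
The perimeter condition gives x ≥ 435 − 88 − 140 = 207.
Intersecting the two: 207 ≤ x < 228.

207 ≤ x < 228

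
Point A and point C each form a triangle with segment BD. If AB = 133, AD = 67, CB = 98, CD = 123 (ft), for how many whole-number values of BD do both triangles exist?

From triangle ABD: 66 < BD < 200.
From triangle CBD: 25 < BD < 221.
Intersection: 66 < BD < 200, so integers 67 through 199: 133 values.

133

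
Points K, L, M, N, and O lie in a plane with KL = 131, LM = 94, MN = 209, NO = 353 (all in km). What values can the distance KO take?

The maximum is all hops collinear in one direction: 131 + 94 + 209 + 353 = 787.
The longest hop is 353; the others sum to 434. Since 353 ≤ 434, the path can fold back on itself completely, so the minimum distance is 0.

0 ≤ KO ≤ 787 km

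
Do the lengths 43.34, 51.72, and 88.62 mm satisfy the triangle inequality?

Yes

The longest side is 88.62, and the other two sum to 95.06.
Since 95.06 > 88.62, the triangle inequality holds.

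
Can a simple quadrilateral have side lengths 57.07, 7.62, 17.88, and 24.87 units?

No

For a quadrilateral, each side must be shorter than the sum of the others.
Here the longest side is 57.07, but the remaining 3 sides sum to only 50.37.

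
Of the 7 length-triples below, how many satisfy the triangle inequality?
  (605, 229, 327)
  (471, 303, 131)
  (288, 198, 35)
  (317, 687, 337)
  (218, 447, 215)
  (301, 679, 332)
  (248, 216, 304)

1

(229,327,605): 229+327 ≤ 605 → not valid
(131,303,471): 131+303 ≤ 471 → not valid
(35,198,288): 35+198 ≤ 288 → not valid
(317,337,687): 317+337 ≤ 687 → not valid
(215,218,447): 215+218 ≤ 447 → not valid
(301,332,679): 301+332 ≤ 679 → not valid
(216,248,304): 216+248 > 304 → valid
1 of the 7 triples forms a triangle.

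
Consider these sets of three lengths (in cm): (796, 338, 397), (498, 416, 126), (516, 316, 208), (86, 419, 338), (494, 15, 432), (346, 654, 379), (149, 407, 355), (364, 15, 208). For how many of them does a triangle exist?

(338,397,796): 338+397 ≤ 796 → not valid
(126,416,498): 126+416 > 498 → valid
(208,316,516): 208+316 > 516 → valid
(86,338,419): 86+338 > 419 → valid
(15,432,494): 15+432 ≤ 494 → not valid
(346,379,654): 346+379 > 654 → valid
(149,355,407): 149+355 > 407 → valid
(15,208,364): 15+208 ≤ 364 → not valid
5 of the 8 triples form a triangle.

5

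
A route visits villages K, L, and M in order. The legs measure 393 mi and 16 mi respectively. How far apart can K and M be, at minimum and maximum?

377 ≤ KM ≤ 409 mi

By the triangle inequality, |393 − 16| ≤ KM ≤ 393 + 16.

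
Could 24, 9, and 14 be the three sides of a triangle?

No

The longest side is 24, but the other two sum to only 23.
23 < 24, so the triangle inequality fails.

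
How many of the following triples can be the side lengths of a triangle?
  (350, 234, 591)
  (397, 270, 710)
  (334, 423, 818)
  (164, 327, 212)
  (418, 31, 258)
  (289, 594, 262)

1

(234,350,591): 234+350 ≤ 591 → not valid
(270,397,710): 270+397 ≤ 710 → not valid
(334,423,818): 334+423 ≤ 818 → not valid
(164,212,327): 164+212 > 327 → valid
(31,258,418): 31+258 ≤ 418 → not valid
(262,289,594): 262+289 ≤ 594 → not valid
1 of the 6 triples forms a triangle.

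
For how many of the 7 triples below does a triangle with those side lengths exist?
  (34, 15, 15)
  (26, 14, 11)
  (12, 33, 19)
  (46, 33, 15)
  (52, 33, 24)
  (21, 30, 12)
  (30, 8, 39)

(15,15,34): 15+15 ≤ 34 → not valid
(11,14,26): 11+14 ≤ 26 → not valid
(12,19,33): 12+19 ≤ 33 → not valid
(15,33,46): 15+33 > 46 → valid
(24,33,52): 24+33 > 52 → valid
(12,21,30): 12+21 > 30 → valid
(8,30,39): 8+30 ≤ 39 → not valid
3 of the 7 triples form a triangle.

3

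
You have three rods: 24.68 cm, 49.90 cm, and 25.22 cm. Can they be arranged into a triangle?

The two shorter sides sum to 49.90, exactly equal to the longest side 49.90.
That gives only a degenerate (flat) triangle — the inequality must be strict.

No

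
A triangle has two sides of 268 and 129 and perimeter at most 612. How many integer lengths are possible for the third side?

76

Triangle inequality: 139 < x < 397. Perimeter ≤ 612 gives x ≤ 612 − 268 − 129 = 215.
So 139 < x ≤ 215; integers 140 through 215: 76 values.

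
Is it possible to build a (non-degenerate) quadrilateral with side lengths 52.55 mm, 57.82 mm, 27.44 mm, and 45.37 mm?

A quadrilateral exists iff every side is shorter than the sum of the others — equivalently, the longest side is less than the sum of the rest.
Longest side 57.82 < 125.36 (sum of the remaining 3), so yes.

Yes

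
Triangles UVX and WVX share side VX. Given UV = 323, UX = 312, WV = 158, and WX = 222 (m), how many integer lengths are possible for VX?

315

From triangle UVX: 11 < VX < 635.
From triangle WVX: 64 < VX < 380.
Intersection: 64 < VX < 380, so integers 65 through 379: 315 values.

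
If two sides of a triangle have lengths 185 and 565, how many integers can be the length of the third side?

369

The third side lies in the open interval (380, 750).
Integers from 381 to 749 inclusive: 749 − 381 + 1 = 369.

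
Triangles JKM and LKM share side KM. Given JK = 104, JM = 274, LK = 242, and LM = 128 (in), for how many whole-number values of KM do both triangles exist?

199

From triangle JKM: 170 < KM < 378.
From triangle LKM: 114 < KM < 370.
Intersection: 170 < KM < 370, so integers 171 through 369: 199 values.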